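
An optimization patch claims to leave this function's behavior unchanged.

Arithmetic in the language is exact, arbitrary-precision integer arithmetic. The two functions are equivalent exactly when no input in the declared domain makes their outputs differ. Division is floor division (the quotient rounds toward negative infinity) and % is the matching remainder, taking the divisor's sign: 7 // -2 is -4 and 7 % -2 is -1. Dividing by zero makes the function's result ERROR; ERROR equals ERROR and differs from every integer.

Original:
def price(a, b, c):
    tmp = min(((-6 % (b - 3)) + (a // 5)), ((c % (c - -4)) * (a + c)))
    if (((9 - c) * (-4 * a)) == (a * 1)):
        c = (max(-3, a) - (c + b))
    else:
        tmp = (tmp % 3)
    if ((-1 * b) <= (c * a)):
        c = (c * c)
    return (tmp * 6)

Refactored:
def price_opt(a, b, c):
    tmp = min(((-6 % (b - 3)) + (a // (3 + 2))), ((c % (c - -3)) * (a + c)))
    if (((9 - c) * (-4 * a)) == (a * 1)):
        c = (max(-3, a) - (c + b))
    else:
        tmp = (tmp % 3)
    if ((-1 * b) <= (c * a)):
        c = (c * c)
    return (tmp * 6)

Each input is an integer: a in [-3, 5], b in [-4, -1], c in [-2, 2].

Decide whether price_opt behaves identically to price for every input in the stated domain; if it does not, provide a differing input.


Input a=-3, b=-4, c=-1: 6 from price versus 12 from price_opt.
verdict: not equivalent; witness: a=-3, b=-4, c=-1


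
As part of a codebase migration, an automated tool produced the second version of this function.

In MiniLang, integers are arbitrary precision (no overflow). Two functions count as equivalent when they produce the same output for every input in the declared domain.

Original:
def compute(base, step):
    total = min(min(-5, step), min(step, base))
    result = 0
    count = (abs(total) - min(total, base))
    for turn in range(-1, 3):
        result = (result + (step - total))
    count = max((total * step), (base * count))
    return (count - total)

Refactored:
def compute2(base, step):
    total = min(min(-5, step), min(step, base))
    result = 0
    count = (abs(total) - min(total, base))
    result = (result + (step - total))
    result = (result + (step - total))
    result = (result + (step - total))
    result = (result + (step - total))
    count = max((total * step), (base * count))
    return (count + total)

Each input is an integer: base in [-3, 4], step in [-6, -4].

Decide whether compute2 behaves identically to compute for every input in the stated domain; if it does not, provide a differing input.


On input base=-3, step=-6, compute returns 42 while compute2 returns 30.
verdict: not equivalent; witness: base=-3, step=-6


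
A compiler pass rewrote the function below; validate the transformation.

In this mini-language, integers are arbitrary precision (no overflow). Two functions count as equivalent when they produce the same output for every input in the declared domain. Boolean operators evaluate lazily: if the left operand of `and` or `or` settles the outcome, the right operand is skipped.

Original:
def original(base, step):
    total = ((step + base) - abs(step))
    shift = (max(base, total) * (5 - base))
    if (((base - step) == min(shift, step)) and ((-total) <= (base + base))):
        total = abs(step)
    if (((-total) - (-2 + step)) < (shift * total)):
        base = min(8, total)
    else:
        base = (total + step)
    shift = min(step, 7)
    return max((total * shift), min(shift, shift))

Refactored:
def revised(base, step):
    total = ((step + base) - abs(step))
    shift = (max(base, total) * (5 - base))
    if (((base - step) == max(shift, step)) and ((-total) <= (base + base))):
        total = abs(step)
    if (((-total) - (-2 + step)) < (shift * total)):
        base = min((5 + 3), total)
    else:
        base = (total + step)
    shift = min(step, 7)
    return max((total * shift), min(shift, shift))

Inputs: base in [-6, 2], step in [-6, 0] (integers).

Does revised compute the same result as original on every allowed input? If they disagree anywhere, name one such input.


Although `min(shift, step)` became `max(shift, step)`, no input in the stated domain can expose it; all 63 inputs agree.
verdict: equivalent


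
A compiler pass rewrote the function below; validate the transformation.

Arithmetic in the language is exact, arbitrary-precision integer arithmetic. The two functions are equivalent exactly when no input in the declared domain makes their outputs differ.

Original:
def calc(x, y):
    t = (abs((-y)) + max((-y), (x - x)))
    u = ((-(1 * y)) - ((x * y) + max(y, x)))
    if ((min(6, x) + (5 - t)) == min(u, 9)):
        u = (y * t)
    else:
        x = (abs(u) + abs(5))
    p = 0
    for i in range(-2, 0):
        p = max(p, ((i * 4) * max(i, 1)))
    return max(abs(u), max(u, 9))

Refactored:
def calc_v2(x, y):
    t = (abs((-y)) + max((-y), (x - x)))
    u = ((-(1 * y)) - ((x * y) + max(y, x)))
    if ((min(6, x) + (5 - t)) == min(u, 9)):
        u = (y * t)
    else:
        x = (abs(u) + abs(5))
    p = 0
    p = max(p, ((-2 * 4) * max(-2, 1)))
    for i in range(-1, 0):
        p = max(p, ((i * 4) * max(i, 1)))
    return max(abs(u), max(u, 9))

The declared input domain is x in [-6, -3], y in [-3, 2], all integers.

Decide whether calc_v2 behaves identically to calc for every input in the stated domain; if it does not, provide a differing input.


Behavior is preserved: although arithmetic usage differs, plus constant usage differs, plus min/max/abs usage differs, plus loop structure differs, plus statement counts differ, the outputs never diverge.
As a probe, take x=-6, y=-3: calc runs t=6, then u=-12, then ((min(6, x) + (5 - t)) == min(u, 9)) is false, then x=17, then p=0, then (i=-2), then p=0, then (i=-1), then p=0, then returns 12; calc_v2 runs t=6, then u=-12, then ((min(6, x) + (5 - t)) == min(u, 9)) is false, then x=17, then p=0, then p=0, then (i=-1), then p=0, then returns 12; both end at 12.
Every one of the 24 inputs gives matching results.
verdict: equivalent


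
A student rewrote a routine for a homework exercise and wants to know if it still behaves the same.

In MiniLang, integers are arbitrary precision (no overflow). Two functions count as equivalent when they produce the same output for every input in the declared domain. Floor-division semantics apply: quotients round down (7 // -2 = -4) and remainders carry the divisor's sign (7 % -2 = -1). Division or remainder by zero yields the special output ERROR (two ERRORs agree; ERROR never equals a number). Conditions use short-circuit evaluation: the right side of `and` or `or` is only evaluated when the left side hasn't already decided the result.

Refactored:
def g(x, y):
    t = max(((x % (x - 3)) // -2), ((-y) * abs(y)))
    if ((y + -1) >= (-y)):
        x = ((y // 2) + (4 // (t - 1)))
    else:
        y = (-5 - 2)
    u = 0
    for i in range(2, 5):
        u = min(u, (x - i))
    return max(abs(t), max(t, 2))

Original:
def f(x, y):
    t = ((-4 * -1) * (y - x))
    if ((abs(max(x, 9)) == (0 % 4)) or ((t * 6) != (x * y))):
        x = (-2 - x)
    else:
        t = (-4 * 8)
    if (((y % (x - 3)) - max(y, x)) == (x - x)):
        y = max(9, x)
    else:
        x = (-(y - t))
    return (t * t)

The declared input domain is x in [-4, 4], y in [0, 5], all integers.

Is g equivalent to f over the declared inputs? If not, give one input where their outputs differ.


On input x=-4, y=0, f returns 256 while g returns 2.
verdict: not equivalent; witness: x=-4, y=0


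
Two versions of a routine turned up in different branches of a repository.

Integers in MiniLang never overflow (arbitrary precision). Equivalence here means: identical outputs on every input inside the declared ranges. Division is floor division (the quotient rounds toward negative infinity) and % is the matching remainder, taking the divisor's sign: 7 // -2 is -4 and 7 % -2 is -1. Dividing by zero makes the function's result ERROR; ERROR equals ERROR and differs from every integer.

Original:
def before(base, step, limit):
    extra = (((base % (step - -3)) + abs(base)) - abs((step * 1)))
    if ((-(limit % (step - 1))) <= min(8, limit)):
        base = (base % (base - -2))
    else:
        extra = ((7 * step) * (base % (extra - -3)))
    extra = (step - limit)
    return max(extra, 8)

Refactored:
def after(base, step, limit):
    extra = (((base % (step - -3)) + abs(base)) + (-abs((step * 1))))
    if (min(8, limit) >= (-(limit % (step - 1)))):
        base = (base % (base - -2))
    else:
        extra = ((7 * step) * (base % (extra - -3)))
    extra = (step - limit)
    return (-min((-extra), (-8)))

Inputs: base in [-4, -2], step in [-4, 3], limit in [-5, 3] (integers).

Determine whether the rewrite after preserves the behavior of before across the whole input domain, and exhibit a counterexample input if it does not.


Behavior is preserved: although comparison usage differs, and min/max/abs usage differs, and arithmetic usage differs, the outputs never diverge.
Spot check at base=-3, step=0, limit=-3 — before: extra = 3; ((-(limit % (step - 1))) <= min(8, limit)) -> false; extra = 0; extra = 3; return 8. after: extra = 3; (min(8, limit) >= (-(limit % (step - 1)))) -> false; extra = 0; extra = 3; return 8. Both give 8.
An exhaustive pass over the 216 declared inputs shows identical outputs.
verdict: equivalent


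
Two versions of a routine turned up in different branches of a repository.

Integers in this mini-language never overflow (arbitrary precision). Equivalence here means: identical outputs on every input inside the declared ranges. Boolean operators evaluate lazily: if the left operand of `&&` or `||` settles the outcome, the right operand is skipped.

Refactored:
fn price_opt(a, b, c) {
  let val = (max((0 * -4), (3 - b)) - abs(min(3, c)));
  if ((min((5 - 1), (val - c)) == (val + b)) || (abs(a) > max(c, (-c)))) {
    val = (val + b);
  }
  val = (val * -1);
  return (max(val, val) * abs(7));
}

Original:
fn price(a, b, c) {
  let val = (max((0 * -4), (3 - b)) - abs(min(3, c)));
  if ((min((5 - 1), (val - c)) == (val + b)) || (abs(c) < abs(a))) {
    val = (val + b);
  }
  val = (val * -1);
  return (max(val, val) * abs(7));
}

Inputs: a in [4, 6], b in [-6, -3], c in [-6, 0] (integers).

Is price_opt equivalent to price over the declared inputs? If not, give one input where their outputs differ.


Behavior is preserved: although comparison usage differs; and min/max/abs usage differs, the outputs never diverge.
Spot check at a=6, b=-6, c=-6 — price: val := 3 | ((min((5 - 1), (val - c)) == (val + b)) || (abs(c) < abs(a))): false | val := -3 | result -21. price_opt: val := 3 | ((min((5 - 1), (val - c)) == (val + b)) || (abs(a) > max(c, (-c)))): false | val := -3 | result -21. Both give -21.
Sweeping the whole domain (84 inputs) finds no disagreement.
verdict: equivalent


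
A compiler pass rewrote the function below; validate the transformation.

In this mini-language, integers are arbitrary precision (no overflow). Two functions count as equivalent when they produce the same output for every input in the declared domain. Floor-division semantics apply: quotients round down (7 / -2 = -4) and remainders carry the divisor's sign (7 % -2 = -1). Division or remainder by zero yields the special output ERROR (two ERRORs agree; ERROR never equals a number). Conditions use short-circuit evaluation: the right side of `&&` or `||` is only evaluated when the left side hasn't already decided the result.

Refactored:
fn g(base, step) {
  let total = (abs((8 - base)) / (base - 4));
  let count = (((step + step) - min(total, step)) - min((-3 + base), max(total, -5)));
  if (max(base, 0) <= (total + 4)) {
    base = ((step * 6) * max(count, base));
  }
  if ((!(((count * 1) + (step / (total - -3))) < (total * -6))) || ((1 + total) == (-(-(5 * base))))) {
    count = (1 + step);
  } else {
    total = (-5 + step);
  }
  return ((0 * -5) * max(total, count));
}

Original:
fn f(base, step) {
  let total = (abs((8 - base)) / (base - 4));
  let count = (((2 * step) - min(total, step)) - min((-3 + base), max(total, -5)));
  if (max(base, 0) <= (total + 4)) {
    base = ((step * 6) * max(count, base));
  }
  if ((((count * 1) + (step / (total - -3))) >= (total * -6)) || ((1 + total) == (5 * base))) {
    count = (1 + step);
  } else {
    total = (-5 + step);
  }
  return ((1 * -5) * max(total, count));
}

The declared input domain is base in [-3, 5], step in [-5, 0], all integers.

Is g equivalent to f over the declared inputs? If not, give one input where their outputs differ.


The rewrite breaks on base=-3, step=-5, where the results are -5 and 0.
f: total = -2; count = 1; (max(base, 0) <= (total + 4)) -> true; base = -30; ((((count * 1) + (step / (total - -3))) >= (total * -6)) || ((1 + total) == (5 * base))) -> false; total = -10; return -5
g: total = -2; count = 1; (max(base, 0) <= (total + 4)) -> true; base = -30; ((!(((count * 1) + (step / (total - -3))) < (total * -6))) || ((1 + total) == (-(-(5 * base))))) -> false; total = -10; return 0
verdict: not equivalent; witness: base=-3, step=-5


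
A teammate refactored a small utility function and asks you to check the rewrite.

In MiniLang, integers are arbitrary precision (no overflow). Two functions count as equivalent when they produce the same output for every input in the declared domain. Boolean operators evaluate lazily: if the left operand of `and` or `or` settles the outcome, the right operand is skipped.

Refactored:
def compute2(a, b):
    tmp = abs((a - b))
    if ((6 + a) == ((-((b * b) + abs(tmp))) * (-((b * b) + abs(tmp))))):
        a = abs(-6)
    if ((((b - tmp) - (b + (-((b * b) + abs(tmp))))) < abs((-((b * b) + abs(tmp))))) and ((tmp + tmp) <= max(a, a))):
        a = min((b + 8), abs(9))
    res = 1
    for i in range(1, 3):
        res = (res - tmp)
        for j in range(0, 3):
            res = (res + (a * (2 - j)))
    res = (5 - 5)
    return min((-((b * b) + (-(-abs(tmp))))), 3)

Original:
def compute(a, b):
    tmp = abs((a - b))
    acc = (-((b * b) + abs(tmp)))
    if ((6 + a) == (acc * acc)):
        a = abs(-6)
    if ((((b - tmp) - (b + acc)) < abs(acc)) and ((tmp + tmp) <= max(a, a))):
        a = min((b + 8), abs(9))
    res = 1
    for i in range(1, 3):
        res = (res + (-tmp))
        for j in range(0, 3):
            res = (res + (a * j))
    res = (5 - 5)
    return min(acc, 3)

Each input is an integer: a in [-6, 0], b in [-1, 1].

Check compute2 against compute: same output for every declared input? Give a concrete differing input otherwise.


The two versions differ — the changes include statement counts differ; local variable names differ; arithmetic usage differs; constant usage differs; min/max/abs usage differs.
As a probe, take a=-3, b=-1: compute runs tmp := 2 | acc := -3 | ((6 + a) == (acc * acc)): false | ((((b - tmp) - (b + acc)) < abs(acc)) and ((tmp + tmp) <= max(a, a))): false | res := 1 | iter i=1: | res := -1 | iter j=0: | res := -1 | iter j=1: | res := -4 | iter j=2: | res := -10 | iter i=2: | res := -12 | iter j=0: | res := -12 | iter j=1: | res := -15 | iter j=2: | res := -21 | res := 0 | result -3; compute2 runs tmp := 2 | ((6 + a) == ((-((b * b) + abs(tmp))) * (-((b * b) + abs(tmp))))): false | ((((b - tmp) - (b + (-((b * b) + abs(tmp))))) < abs((-((b * b) + abs(tmp))))) and ((tmp + tmp) <= max(a, a))): false | res := 1 | iter i=1: | res := -1 | iter j=0: | res := -7 | iter j=1: | res := -10 | iter j=2: | res := -10 | iter i=2: | res := -12 | iter j=0: | res := -18 | iter j=1: | res := -21 | iter j=2: | res := -21 | res := 0 | result -3; both end at -3.
Checked all 21 inputs in the declared domain: the outputs agree on every one.
verdict: equivalent


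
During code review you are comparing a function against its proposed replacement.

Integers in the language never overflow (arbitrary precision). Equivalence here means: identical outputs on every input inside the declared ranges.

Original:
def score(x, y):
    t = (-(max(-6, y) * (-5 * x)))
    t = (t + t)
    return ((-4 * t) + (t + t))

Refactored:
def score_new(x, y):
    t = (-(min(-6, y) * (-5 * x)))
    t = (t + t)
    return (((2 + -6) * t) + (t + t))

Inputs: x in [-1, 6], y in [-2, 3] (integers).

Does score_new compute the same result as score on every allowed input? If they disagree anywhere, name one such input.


Consider the input x=-1, y=-2.
score: t=10, then t=20, then returns -40
score_new: t=30, then t=60, then returns -120
-40 against -120: the behavior changed.
verdict: not equivalent; witness: x=-1, y=-2


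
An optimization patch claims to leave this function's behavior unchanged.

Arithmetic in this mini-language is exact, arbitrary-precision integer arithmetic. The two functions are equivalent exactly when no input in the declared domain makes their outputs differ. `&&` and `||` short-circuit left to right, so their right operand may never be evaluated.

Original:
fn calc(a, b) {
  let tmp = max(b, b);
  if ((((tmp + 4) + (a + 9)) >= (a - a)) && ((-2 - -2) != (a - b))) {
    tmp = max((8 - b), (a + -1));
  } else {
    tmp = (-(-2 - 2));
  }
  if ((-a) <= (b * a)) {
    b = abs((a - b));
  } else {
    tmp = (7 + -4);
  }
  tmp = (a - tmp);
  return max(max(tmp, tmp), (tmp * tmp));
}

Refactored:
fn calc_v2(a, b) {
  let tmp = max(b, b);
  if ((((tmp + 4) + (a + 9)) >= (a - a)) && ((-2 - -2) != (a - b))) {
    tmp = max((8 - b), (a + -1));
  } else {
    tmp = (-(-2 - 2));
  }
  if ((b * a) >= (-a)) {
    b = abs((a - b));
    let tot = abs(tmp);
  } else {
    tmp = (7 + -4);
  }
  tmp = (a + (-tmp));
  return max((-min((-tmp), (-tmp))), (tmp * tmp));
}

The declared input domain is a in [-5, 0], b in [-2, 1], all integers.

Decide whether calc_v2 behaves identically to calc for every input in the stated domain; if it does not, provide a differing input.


Equivalent — the differences include comparison usage differs; and min/max/abs usage differs; and local variable names differ; and statement counts differ; and arithmetic usage differs, yet no declared input distinguishes the two.
As a probe, take a=-4, b=-2: calc runs tmp=-2, then ((((tmp + 4) + (a + 9)) >= (a - a)) && ((-2 - -2) != (a - b))) is true, then tmp=10, then ((-a) <= (b * a)) is true, then b=2, then tmp=-14, then returns 196; calc_v2 runs tmp=-2, then ((((tmp + 4) + (a + 9)) >= (a - a)) && ((-2 - -2) != (a - b))) is true, then tmp=10, then ((b * a) >= (-a)) is true, then b=2, then tot=10, then tmp=-14, then returns 196; both end at 196.
Across all 24 domain points the two functions coincide.
verdict: equivalent


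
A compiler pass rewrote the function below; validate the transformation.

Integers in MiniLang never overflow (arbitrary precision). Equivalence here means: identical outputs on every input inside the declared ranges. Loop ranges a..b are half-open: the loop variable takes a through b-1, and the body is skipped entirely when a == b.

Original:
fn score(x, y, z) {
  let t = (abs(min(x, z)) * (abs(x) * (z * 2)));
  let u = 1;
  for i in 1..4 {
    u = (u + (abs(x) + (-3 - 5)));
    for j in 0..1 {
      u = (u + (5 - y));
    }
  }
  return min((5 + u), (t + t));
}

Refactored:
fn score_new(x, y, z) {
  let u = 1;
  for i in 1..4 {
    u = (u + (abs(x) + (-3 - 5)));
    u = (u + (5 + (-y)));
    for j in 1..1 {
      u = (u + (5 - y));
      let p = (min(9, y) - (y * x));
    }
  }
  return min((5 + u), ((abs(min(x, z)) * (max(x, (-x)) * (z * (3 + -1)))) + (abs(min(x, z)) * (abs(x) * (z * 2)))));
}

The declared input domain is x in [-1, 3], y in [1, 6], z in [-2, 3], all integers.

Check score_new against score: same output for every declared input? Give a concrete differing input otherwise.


Beyond behavior-preserving changes, the revision adds an assignment to `p` whose value nothing reads.
Spot check at x=-1, y=5, z=1 — score: t = 2; u = 1; [i=1]; u = -6; [j=0]; u = -6; [i=2]; u = -13; [j=0]; u = -13; [i=3]; u = -20; [j=0]; u = -20; return -15. score_new: u = 1; [i=1]; u = -6; u = -6; the j loop: no iterations; [i=2]; u = -13; u = -13; the j loop: no iterations; [i=3]; u = -20; u = -20; the j loop: no iterations; return -15. Both give -15.
Across all 180 domain points the two functions coincide.
verdict: equivalent


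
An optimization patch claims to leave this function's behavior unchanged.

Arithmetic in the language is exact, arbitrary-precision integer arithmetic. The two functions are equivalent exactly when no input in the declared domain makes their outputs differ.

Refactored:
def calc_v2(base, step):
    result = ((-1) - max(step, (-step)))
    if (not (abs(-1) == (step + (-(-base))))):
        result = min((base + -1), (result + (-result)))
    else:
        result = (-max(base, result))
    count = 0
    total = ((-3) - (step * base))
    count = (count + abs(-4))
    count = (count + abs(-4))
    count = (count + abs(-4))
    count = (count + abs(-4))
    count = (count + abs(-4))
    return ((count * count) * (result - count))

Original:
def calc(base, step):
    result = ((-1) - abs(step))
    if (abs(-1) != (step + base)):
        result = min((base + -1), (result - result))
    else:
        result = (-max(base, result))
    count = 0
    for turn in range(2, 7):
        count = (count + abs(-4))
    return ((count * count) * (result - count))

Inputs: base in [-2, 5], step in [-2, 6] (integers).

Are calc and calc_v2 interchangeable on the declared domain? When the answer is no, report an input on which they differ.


This is a faithful refactor — constant usage differs, and statement counts differ, and arithmetic usage differs, and local variable names differ, and loop structure differs, and min/max/abs usage differs, and comparison usage differs, and boolean connective usage differs, but the computed results match everywhere.
Tracing base=-1, step=0: calc: result = -1; (abs(-1) != (step + base)) -> true; result = -2; count = 0; [turn=2]; count = 4; [turn=3]; count = 8; [turn=4]; count = 12; [turn=5]; count = 16; [turn=6]; count = 20; return -8800 | calc_v2: result = -1; (not (abs(-1) == (step + (-(-base))))) -> true; result = -2; count = 0; total = -3; count = 4; count = 8; count = 12; count = 16; count = 20; return -8800 — matching result -8800.
Checked all 72 inputs in the declared domain: the outputs agree on every one.
verdict: equivalent


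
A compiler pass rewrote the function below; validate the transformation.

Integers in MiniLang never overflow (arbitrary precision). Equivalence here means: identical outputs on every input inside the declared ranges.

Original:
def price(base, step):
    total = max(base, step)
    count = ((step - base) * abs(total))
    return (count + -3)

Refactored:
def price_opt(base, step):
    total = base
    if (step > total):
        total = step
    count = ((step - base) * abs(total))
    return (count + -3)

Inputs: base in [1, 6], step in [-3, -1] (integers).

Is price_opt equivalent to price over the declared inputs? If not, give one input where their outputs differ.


Although min/max/abs usage differs, plus comparison usage differs, plus statement counts differ, plus branching structure differs, 18/18 inputs agree.
verdict: equivalent


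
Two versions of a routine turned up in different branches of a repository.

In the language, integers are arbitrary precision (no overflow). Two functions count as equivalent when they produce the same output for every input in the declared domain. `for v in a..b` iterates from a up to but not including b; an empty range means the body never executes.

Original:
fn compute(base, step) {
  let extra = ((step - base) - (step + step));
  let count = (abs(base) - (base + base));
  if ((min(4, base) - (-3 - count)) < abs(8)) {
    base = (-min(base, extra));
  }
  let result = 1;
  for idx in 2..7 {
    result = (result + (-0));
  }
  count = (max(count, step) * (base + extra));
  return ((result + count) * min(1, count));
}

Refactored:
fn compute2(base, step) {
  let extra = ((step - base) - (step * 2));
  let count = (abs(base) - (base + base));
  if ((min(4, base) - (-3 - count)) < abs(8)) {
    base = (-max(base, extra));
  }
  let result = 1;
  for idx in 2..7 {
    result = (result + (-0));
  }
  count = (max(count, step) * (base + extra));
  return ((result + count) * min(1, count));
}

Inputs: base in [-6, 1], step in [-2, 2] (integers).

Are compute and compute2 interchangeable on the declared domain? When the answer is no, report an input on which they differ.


Input base=-2, step=-2: 37 from compute versus 0 from compute2.
verdict: not equivalent; witness: base=-2, step=-2


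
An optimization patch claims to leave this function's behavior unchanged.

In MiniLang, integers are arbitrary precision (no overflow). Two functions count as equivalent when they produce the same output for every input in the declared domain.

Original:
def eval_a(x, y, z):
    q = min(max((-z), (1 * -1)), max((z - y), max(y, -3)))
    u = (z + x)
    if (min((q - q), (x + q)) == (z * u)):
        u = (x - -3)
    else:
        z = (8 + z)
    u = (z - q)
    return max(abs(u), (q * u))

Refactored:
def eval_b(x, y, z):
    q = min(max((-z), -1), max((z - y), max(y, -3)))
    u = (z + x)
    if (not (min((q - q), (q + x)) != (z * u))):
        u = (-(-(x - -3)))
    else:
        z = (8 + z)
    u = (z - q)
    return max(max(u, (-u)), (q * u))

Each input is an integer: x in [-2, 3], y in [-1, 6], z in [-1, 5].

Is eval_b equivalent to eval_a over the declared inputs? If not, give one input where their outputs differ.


The two are interchangeable: min/max/abs usage differs; boolean connective usage differs; constant usage differs; comparison usage differs; arithmetic usage differs, and every declared input agrees.
One worked example (x=-2, y=6, z=5) — eval_a: q=-1, then u=3, then (min((q - q), (x + q)) == (z * u)) is false, then z=13, then u=14, then returns 14; eval_b: q=-1, then u=3, then (not (min((q - q), (q + x)) != (z * u))) is false, then z=13, then u=14, then returns 14; agreement on 14.
An exhaustive pass over the 336 declared inputs shows identical outputs.
verdict: equivalent


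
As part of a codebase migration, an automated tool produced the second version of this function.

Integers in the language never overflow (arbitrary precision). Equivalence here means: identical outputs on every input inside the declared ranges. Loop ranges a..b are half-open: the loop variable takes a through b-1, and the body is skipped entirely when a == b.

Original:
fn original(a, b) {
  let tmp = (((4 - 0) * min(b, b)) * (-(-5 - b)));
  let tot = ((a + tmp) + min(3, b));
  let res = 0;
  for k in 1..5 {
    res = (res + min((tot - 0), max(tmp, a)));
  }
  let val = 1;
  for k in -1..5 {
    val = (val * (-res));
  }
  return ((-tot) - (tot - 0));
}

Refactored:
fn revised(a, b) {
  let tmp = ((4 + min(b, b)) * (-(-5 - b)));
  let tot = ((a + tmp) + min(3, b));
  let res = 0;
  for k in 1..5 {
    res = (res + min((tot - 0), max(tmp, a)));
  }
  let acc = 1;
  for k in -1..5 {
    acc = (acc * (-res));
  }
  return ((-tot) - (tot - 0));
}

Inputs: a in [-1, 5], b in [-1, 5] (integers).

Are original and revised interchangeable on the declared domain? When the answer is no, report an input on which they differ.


Run the pair on a=-1, b=-1.
original: tmp = -16; tot = -18; res = 0; [k=1]; res = -18; [k=2]; res = -36; [k=3]; res = -54; [k=4]; res = -72; val = 1; [k=-1]; val = 72; [k=0]; val = 5184; [k=1]; val = 373248; [k=2]; val = 26873856; [k=3]; val = 1934917632; [k=4]; val = 139314069504; return 36
revised: tmp = 12; tot = 10; res = 0; [k=1]; res = 10; [k=2]; res = 20; [k=3]; res = 30; [k=4]; res = 40; acc = 1; [k=-1]; acc = -40; [k=0]; acc = 1600; [k=1]; acc = -64000; [k=2]; acc = 2560000; [k=3]; acc = -102400000; [k=4]; acc = 4096000000; return -20
36 and -20 differ, so these are not the same function on this domain.
verdict: not equivalent; witness: a=-1, b=-1


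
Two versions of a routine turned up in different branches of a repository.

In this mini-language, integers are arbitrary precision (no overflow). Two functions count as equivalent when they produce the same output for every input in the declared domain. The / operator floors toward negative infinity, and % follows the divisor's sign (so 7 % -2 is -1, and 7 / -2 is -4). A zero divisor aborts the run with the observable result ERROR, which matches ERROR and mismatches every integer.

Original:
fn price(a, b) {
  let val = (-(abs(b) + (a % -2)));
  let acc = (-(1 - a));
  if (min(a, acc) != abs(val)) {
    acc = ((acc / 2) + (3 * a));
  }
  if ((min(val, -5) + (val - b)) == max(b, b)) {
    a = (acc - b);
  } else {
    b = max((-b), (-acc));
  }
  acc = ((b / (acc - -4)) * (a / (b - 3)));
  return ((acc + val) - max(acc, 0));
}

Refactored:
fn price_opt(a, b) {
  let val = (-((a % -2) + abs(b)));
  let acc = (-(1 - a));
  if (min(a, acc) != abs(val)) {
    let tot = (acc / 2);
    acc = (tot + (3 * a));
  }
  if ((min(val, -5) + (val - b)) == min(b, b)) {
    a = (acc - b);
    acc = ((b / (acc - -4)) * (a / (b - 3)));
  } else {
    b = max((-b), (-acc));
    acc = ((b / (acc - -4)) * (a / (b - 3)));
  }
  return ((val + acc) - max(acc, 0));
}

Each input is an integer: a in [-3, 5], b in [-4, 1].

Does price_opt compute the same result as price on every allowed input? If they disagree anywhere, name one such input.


The edit looks behavioral (`max(b, b)` became `min(b, b)`), but over these ranges it never changes the outcome.
One worked example (a=4, b=-1) — price: val := -1 | acc := 3 | (min(a, acc) != abs(val)): true | acc := 13 | ((min(val, -5) + (val - b)) == max(b, b)): false | b := 1 | acc := 0 | result -1; price_opt: val := -1 | acc := 3 | (min(a, acc) != abs(val)): true | tot := 1 | acc := 13 | ((min(val, -5) + (val - b)) == min(b, b)): false | b := 1 | acc := 0 | result -1; agreement on -1.
Every one of the 54 inputs gives matching results.
verdict: equivalent


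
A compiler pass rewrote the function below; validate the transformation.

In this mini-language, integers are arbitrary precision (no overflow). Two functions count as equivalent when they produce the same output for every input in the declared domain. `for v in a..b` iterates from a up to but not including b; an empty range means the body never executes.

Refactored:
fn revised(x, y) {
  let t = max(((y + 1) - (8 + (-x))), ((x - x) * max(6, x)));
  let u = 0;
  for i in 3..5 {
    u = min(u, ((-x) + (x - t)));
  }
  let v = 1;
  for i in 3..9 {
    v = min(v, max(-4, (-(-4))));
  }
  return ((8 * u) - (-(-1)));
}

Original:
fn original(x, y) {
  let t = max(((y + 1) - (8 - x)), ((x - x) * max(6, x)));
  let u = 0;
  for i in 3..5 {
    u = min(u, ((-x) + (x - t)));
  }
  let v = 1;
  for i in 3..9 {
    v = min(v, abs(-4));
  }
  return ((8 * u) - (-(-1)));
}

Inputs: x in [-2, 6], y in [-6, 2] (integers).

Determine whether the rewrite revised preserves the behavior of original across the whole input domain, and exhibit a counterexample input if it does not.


Changes here: arithmetic usage differs; and min/max/abs usage differs; and constant usage differs; the full 81-point sweep finds no disagreement.
verdict: equivalent


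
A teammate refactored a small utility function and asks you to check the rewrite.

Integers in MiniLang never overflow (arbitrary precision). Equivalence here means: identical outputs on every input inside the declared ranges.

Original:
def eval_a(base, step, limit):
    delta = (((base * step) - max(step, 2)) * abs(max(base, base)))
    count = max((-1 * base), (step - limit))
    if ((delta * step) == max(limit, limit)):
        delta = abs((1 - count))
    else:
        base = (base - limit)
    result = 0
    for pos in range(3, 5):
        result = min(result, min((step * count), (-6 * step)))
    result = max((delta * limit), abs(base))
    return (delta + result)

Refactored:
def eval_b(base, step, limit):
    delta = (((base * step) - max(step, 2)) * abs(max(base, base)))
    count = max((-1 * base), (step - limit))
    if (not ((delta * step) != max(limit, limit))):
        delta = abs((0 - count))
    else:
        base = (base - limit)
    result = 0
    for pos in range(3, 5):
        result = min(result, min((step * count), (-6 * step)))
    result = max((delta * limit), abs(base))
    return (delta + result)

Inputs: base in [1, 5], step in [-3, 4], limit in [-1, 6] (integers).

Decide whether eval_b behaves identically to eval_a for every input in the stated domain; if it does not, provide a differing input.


These are not equivalent — on base=1, step=-1, limit=3 the outputs split (8 vs 4).
eval_a: delta=-3, then count=-1, then ((delta * step) == max(limit, limit)) is true, then delta=2, then result=0, then (pos=3), then result=0, then (pos=4), then result=0, then result=6, then returns 8
eval_b: delta=-3, then count=-1, then (not ((delta * step) != max(limit, limit))) is true, then delta=1, then result=0, then (pos=3), then result=0, then (pos=4), then result=0, then result=3, then returns 4
verdict: not equivalent; witness: base=1, step=-1, limit=3


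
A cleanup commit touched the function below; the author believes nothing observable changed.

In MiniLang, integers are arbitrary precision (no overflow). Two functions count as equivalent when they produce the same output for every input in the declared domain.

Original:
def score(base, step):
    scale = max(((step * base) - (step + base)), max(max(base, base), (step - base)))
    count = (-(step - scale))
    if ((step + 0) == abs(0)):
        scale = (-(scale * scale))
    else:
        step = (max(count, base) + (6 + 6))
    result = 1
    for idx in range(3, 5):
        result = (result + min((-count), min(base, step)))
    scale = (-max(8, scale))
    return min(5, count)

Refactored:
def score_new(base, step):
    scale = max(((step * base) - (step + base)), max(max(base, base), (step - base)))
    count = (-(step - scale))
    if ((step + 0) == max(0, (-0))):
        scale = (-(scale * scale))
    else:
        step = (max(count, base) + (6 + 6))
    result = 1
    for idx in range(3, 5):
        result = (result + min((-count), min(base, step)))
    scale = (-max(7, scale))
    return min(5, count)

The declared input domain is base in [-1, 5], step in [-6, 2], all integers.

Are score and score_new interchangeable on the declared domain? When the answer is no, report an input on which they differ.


Equivalent. The suspicious edit (`8` became `7`) never changes the result for any input inside the declared domain.
An exhaustive pass over the 63 declared inputs shows identical outputs.
Tracing base=2, step=-4: score: scale = 2; count = 6; ((step + 0) == abs(0)) -> false; step = 18; result = 1; [idx=3]; result = -5; [idx=4]; result = -11; scale = -8; return 5 | score_new: scale = 2; count = 6; ((step + 0) == max(0, (-0))) -> false; step = 18; result = 1; [idx=3]; result = -5; [idx=4]; result = -11; scale = -7; return 5 — matching result 5.
verdict: equivalent


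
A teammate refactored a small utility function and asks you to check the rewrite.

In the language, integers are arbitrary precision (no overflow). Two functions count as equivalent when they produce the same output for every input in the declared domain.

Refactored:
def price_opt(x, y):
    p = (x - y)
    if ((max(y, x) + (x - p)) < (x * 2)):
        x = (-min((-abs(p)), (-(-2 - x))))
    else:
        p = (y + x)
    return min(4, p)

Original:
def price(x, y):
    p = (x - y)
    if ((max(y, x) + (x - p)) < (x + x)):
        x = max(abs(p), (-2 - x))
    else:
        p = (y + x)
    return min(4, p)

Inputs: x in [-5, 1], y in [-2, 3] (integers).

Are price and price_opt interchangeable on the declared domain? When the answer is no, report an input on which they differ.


This is a faithful refactor — arithmetic usage differs, constant usage differs, min/max/abs usage differs, but the computed results match everywhere.
Spot check at x=-2, y=1 — price: p := -3 | ((max(y, x) + (x - p)) < (x + x)): false | p := -1 | result -1. price_opt: p := -3 | ((max(y, x) + (x - p)) < (x * 2)): false | p := -1 | result -1. Both give -1.
Checked all 42 inputs in the declared domain: the outputs agree on every one.
verdict: equivalent


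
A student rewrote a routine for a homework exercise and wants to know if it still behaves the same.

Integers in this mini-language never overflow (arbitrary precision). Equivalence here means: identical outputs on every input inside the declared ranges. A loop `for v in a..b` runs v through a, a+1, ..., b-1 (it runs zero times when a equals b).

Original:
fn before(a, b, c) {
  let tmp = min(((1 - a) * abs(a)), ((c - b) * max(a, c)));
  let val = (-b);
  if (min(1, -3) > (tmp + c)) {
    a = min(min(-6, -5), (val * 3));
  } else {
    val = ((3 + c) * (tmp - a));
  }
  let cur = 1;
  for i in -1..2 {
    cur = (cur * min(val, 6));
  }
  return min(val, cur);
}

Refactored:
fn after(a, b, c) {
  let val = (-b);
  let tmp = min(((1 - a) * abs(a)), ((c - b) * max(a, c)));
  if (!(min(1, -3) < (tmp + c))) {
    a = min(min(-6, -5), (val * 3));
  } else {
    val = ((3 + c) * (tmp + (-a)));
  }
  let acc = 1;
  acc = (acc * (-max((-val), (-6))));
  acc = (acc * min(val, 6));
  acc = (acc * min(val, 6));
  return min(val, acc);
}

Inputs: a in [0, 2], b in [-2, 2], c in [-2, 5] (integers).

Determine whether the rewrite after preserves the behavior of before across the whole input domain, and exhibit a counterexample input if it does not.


Take a=1, b=-1, c=-2.
before: tmp becomes -1; next val becomes 1; next (min(1, -3) > (tmp + c)) evaluates to false; next val becomes -2; next cur becomes 1; next at i=-1:; next cur becomes -2; next at i=0:; next cur becomes 4; next at i=1:; next cur becomes -8; next final value -8
after: val becomes 1; next tmp becomes -1; next (!(min(1, -3) < (tmp + c))) evaluates to true; next a becomes -6; next acc becomes 1; next acc becomes 1; next acc becomes 1; next acc becomes 1; next final value 1
-8 and 1 differ, so these are not the same function on this domain.
verdict: not equivalent; witness: a=1, b=-1, c=-2


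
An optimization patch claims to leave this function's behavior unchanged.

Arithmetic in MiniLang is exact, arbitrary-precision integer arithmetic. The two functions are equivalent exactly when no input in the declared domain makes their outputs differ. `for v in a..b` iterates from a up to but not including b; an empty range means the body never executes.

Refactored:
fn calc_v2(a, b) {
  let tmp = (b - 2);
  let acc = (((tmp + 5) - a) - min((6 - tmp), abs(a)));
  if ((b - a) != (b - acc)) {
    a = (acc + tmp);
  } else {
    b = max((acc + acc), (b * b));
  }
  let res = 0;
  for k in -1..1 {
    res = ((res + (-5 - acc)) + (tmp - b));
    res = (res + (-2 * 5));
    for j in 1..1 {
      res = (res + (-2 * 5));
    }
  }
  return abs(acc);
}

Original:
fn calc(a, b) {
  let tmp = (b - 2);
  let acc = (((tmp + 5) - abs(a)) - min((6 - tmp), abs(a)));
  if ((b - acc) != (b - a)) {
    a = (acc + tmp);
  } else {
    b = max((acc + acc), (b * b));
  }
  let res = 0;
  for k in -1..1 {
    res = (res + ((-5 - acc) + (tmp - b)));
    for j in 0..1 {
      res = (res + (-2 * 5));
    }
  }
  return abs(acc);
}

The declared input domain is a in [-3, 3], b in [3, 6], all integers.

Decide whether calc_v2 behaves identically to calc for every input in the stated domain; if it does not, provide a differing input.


Evaluate both at a=-3, b=3.
calc: tmp := 1 | acc := 0 | ((b - acc) != (b - a)): true | a := 1 | res := 0 | iter k=-1: | res := -7 | iter j=0: | res := -17 | iter k=0: | res := -24 | iter j=0: | res := -34 | result 0
calc_v2: tmp := 1 | acc := 6 | ((b - a) != (b - acc)): true | a := 7 | res := 0 | iter k=-1: | res := -13 | res := -23 | loop over j: empty range | iter k=0: | res := -36 | res := -46 | loop over j: empty range | result 6
0 against 6: the behavior changed.
verdict: not equivalent; witness: a=-3, b=3


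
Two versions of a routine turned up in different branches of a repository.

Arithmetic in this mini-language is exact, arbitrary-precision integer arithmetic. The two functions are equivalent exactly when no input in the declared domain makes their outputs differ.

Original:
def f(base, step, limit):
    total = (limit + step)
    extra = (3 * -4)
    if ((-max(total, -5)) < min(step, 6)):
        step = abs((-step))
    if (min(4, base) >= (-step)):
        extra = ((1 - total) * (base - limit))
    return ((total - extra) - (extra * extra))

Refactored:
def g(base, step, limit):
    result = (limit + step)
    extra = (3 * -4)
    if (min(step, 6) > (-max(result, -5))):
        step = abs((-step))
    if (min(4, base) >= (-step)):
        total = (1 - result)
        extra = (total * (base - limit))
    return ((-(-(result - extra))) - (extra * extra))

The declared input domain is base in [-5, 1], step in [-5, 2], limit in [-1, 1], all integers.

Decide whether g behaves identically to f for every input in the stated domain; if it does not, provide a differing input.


Comparing the listings, the differences include: comparison usage differs, local variable names differ, statement counts differ.
Tracing base=-4, step=2, limit=1: f: total becomes 3; next extra becomes -12; next ((-max(total, -5)) < min(step, 6)) evaluates to true; next step becomes 2; next (min(4, base) >= (-step)) evaluates to false; next final value -129 | g: result becomes 3; next extra becomes -12; next (min(step, 6) > (-max(result, -5))) evaluates to true; next step becomes 2; next (min(4, base) >= (-step)) evaluates to false; next final value -129 — matching result -129.
Every one of the 168 inputs gives matching results.
verdict: equivalent
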